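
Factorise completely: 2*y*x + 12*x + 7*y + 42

(2*x + 7)*(y + 6)

Group as (2*y*x + 7*y) + (12*x + 42) = y*(2*x + 7) + 6*(2*x + 7).
Both groups share the factor (2*x + 7).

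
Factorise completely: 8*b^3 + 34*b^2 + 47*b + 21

(2*b + 3)*(4*b + 7)*(b + 1)

Among the possible rational roots, b = -3/2 is a root, so (2*b + 3) is a factor; dividing leaves 4*b^2 + 11*b + 7.
The remaining quadratic factors as (b + 1)(4*b + 7).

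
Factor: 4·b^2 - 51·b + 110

(4·b - 11)·(b - 10)

Need a pair with product 4·110 = 440 and sum -51: that's -11 and -40.
Split the middle term: 4·b^2 - 11·b - 40·b + 110 = b·(4·b - 11) - 10·(4·b - 11).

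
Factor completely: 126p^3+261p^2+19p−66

Trying the rational-root candidates, p = −11/6 is a root, so (6p+11) is a factor; dividing leaves 21p^2+5p−6.
The remaining quadratic factors as (3p+2)(7p−3).

(3p+2)(6p+11)(7p−3)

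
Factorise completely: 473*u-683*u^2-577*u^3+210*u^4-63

(2*u-7)*(3*u-1)*(5*u-1)*(7*u+9)

Trying the rational-root candidates, u = 7/2 is a root, giving the factor (2*u-7) and quotient 105*u^3+79*u^2-65*u+9.
Continuing, u = 1/3 is a root, giving the factor (3*u-1) and quotient 35*u^2+38*u-9.
The remaining quadratic factors as (7*u+9)(5*u-1).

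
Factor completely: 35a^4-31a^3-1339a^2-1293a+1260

By the rational root theorem, a = -12/7 is a root, so (7a+12) divides it; the quotient is 5a^3-13a^2-169a+105.
Then a = 7 is a root, giving the factor (a-7) and quotient 5a^2+22a-15.
The remaining quadratic factors as (5a-3)(a+5).

(5a-3)(7a+12)(a+5)(a-7)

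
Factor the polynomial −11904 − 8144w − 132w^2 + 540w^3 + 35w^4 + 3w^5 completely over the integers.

(3w + 8)(w + 2)(w − 4)(w^2 + 11w + 186)

By the rational root theorem, w = 4 is a root, so (w − 4) divides it; the quotient is 3w^4 + 47w^3 + 728w^2 + 2780w + 2976.
Then w = −8/3 is a root, so (3w + 8) divides it; the quotient is w^3 + 13w^2 + 208w + 372.
Continuing, w = −2 is a root, so (w + 2) is a factor; dividing leaves w^2 + 11w + 186.
The quadratic w^2 + 11w + 186 has discriminant −623 < 0 and is irreducible over ℤ.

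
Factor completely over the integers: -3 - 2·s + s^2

(s + 1)·(s - 3)

Two integers with product -3 and sum -2 are -3 and 1.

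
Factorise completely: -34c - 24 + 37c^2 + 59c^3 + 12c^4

By the rational root theorem, c = -1 is a root, so (c + 1) is a factor; dividing leaves 12c^3 + 47c^2 - 10c - 24.
Then c = -2/3 is a root, so (3c + 2) divides it; the quotient is 4c^2 + 13c - 12.
The remaining quadratic factors as (4c - 3)(c + 4).

(3c + 2)(4c - 3)(c + 1)(c + 4)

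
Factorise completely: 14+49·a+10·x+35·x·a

(5·x+7)·(7·a+2)

Group as (35·x·a+10·x) + (49·a+14) = 5·x·(7·a+2) + 7·(7·a+2).
Both groups share the factor (7·a+2).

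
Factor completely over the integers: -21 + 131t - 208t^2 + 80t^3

(4t - 1)(4t - 7)(5t - 3)

Testing divisors of the constant over divisors of the leading coefficient, t = 7/4 is a root, so (4t - 7) divides it; the quotient is 20t^2 - 17t + 3.
The remaining quadratic factors as (4t - 1)(5t - 3).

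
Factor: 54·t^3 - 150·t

Pull out the common factor 6·t; 9·t^2 - 25 is a difference of squares.

6·t·(3·t + 5)·(3·t - 5)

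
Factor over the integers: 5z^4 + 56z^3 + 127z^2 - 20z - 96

(5z - 4)(z + 1)(z + 3)(z + 8)

By the rational root theorem, z = 4/5 is a root, giving the factor (5z - 4) and quotient z^3 + 12z^2 + 35z + 24.
Continuing, z = -3 is a root, so (z + 3) divides it; the quotient is z^2 + 9z + 8.
The remaining quadratic factors as (z + 1)(z + 8).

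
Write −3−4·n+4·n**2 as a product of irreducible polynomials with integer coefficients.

(2·n+1)·(2·n−3)

Need a pair with product 4·(−3) = −12 and sum −4: that's −6 and 2.
Split the middle term: 4·n**2−6·n + 2·n−3 = 2·n·(2·n−3) + (2·n−3).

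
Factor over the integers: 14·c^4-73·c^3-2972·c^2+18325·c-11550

Among the possible rational roots, c = 14 is a root, so (c-14) is a factor; dividing leaves 14·c^3+123·c^2-1250·c+825.
Continuing, c = 11/2 is a root, so (2·c-11) divides it; the quotient is 7·c^2+100·c-75.
The remaining quadratic factors as (7·c-5)(c+15).

(2·c-11)·(7·c-5)·(c+15)·(c-14)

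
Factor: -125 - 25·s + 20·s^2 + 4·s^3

Testing divisors of the constant over divisors of the leading coefficient, s = 5/2 is a root, so (2·s - 5) divides it; the quotient is 2·s^2 + 15·s + 25.
The remaining quadratic factors as (s + 5)(2·s + 5).

(2·s + 5)·(2·s - 5)·(s + 5)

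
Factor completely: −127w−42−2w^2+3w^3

(3w+1)(w+6)(w−7)

Among the possible rational roots, w = −1/3 is a root, so (3w+1) is a factor; dividing leaves w^2−w−42.
The remaining quadratic factors as (w−7)(w+6).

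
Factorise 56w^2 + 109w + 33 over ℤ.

Need a pair with product 56·33 = 1848 and sum 109: that's 21 and 88.
Split the middle term: 56w^2 + 21w + 88w + 33 = 7w(8w + 3) + 11(8w + 3).

(7w + 11)(8w + 3)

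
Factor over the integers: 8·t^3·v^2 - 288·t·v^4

8·t·v^2·(t + 6·v)·(t - 6·v)

Pull out the common factor 8·t·v^2; t^2 - 36·v^2 is a difference of squares.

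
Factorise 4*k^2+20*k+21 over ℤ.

Need a pair with product 4·21 = 84 and sum 20: that's 14 and 6.
Split the middle term: 4*k^2+14*k + 6*k+21 = 2*k*(2*k+7) + 3*(2*k+7).

(2*k+3)*(2*k+7)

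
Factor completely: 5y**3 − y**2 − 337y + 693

Among the possible rational roots, y = 11/5 is a root, so (5y − 11) divides it; the quotient is y**2 + 2y − 63.
The remaining quadratic factors as (y + 9)(y − 7).

(5y − 11)(y + 9)(y − 7)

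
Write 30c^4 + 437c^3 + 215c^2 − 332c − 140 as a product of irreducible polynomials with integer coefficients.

(5c + 2)(6c − 5)(c + 1)(c + 14)

Trying the rational-root candidates, c = 5/6 is a root, so (6c − 5) is a factor; dividing leaves 5c^3 + 77c^2 + 100c + 28.
Then c = −2/5 is a root, giving the factor (5c + 2) and quotient c^2 + 15c + 14.
The remaining quadratic factors as (c + 1)(c + 14).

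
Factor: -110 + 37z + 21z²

Need a pair with product 21·(-110) = -2310 and sum 37: that's 70 and -33.
Split the middle term: 21z² + 70z - 33z - 110 = 7z(3z + 10) - 11(3z + 10).

(3z + 10)(7z - 11)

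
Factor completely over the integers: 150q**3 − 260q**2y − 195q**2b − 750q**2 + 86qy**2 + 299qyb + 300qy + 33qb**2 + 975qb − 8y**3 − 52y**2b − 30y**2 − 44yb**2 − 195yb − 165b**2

Group: 5q(30q**2 − 46qy − 33qb − 150q + 8y**2 + 44yb + 30y + 165b) + (−y − b)(30q**2 − 46qy − 33qb − 150q + 8y**2 + 44yb + 30y + 165b); both groups contain (30q**2 − 46qy − 33qb − 150q + 8y**2 + 44yb + 30y + 165b), so (5q − y − b) is a factor with cofactor 30q**2 − 46qy − 33qb − 150q + 8y**2 + 44yb + 30y + 165b.
The cofactor groups again: 30q**2 − 46qy − 33qb − 150q + 8y**2 + 44yb + 30y + 165b = 3q(10q − 2y − 11b) + (−4y − 15)(10q − 2y − 11b); both groups contain (10q − 2y − 11b), giving (3q − 4y − 15)(10q − 2y − 11b).

(10q − 2y − 11b)(5q − y − b)(3q − 4y − 15)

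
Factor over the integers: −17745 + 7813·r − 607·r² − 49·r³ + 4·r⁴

(4·r − 13)·(r + 13)·(r − 15)·(r − 7)

Trying the rational-root candidates, r = 13/4 is a root, so (4·r − 13) is a factor; dividing leaves r³ − 9·r² − 181·r + 1365.
Continuing, r = 7 is a root, so (r − 7) divides it; the quotient is r² − 2·r − 195.
The remaining quadratic factors as (r + 13)(r − 15).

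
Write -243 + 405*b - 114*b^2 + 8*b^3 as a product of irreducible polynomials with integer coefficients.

Trying the rational-root candidates, b = 9/2 is a root, giving the factor (2*b - 9) and quotient 4*b^2 - 39*b + 27.
The remaining quadratic factors as (4*b - 3)(b - 9).

(2*b - 9)*(4*b - 3)*(b - 9)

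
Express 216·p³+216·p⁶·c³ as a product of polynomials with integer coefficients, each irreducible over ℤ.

216·p³·(p·c+1)·(p²·c²−p·c+1)

Pull out the common factor 216·p³, leaving p³·c³+1.
Recognize a sum of cubes with the parts p·c and 1.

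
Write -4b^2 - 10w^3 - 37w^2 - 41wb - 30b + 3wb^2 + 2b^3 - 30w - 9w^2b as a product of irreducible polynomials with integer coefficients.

Group: w(-10w^2 + wb - 37w + 2b^2 - 4b - 30) + b(-10w^2 + wb - 37w + 2b^2 - 4b - 30); both groups contain (-10w^2 + wb - 37w + 2b^2 - 4b - 30), so (w + b) is a factor with cofactor -10w^2 + wb - 37w + 2b^2 - 4b - 30.
The cofactor groups again: -10w^2 + wb - 37w + 2b^2 - 4b - 30 = -5w(2w - b + 5) + (-2b - 6)(2w - b + 5); both groups contain (2w - b + 5), giving -(5w + 2b + 6)(2w - b + 5).

-(2w - b + 5)(5w + 2b + 6)(w + b)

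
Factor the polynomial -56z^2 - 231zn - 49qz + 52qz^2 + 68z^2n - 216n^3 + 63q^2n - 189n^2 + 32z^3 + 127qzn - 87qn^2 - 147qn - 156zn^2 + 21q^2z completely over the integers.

(3q + 4z - 8n - 7)(z + 3n)(7q + 8z + 9n)

Group: 3q(7qz + 21qn + 8z^2 + 33zn + 27n^2) + (4z - 8n - 7)(7qz + 21qn + 8z^2 + 33zn + 27n^2); both groups contain (7qz + 21qn + 8z^2 + 33zn + 27n^2), so (3q + 4z - 8n - 7) is a factor with cofactor 7qz + 21qn + 8z^2 + 33zn + 27n^2.
The cofactor groups again: 7qz + 21qn + 8z^2 + 33zn + 27n^2 = 7q(z + 3n) + (8z + 9n)(z + 3n); both groups contain (z + 3n), giving (7q + 8z + 9n)(z + 3n).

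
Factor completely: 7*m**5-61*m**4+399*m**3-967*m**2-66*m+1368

Trying the rational-root candidates, m = 3 is a root, so (m-3) is a factor; dividing leaves 7*m**4-40*m**3+279*m**2-130*m-456.
Then m = -1 is a root, so (m+1) is a factor; dividing leaves 7*m**3-47*m**2+326*m-456.
Continuing, m = 12/7 is a root, so (7*m-12) is a factor; dividing leaves m**2-5*m+38.
The quadratic m**2-5*m+38 has discriminant -127 < 0 and is irreducible over ℤ.

(7*m-12)*(m+1)*(m-3)*(m**2-5*m+38)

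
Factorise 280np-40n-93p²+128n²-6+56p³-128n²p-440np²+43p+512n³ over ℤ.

Group: 8n(64n²-8np+8n-56p²+37p-6) + (-p+1)(64n²-8np+8n-56p²+37p-6); both groups contain (64n²-8np+8n-56p²+37p-6), so (8n-p+1) is a factor with cofactor 64n²-8np+8n-56p²+37p-6.
The cofactor groups again: 64n²-8np+8n-56p²+37p-6 = 8n(8n-8p+3) + (7p-2)(8n-8p+3); both groups contain (8n-8p+3), giving (8n+7p-2)(8n-8p+3).

(8n+7p-2)(8n-8p+3)(8n-p+1)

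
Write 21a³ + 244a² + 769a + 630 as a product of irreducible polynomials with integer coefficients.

Among the possible rational roots, a = -9/7 is a root, giving the factor (7a + 9) and quotient 3a² + 31a + 70.
The remaining quadratic factors as (a + 7)(3a + 10).

(3a + 10)(7a + 9)(a + 7)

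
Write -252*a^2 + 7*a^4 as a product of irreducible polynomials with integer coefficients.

7*a^2*(a + 6)*(a - 6)

Factor out 7*a^2, leaving a^2 - 36, which is a difference of two squares.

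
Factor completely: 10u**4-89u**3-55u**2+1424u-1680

(2u-15)(5u-7)(u+4)(u-4)

Among the possible rational roots, u = 7/5 is a root, so (5u-7) divides it; the quotient is 2u**3-15u**2-32u+240.
Continuing, u = 4 is a root, so (u-4) is a factor; dividing leaves 2u**2-7u-60.
The remaining quadratic factors as (2u-15)(u+4).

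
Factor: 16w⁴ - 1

(2w + 1)(2w - 1)(4w² + 1)

Write as (4w²)² − (1)², then factor 4w² - 1 once more.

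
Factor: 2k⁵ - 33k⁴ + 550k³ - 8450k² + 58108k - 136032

(2k - 13)(k - 6)(k - 8)(k² + 4k + 218)

Trying the rational-root candidates, k = 13/2 is a root, so (2k - 13) is a factor; dividing leaves k⁴ - 10k³ + 210k² - 2860k + 10464.
Continuing, k = 6 is a root, so (k - 6) divides it; the quotient is k³ - 4k² + 186k - 1744.
Continuing, k = 8 is a root, so (k - 8) divides it; the quotient is k² + 4k + 218.
The quadratic k² + 4k + 218 has discriminant -856 < 0 and is irreducible over ℤ.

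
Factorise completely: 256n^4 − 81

Write as (16n^2)² − (9)², then factor 16n^2 − 9 once more.

(4n + 3)(4n − 3)(16n^2 + 9)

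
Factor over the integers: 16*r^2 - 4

4*(2*r + 1)*(2*r - 1)

Factor out 4, leaving 4*r^2 - 1, which is a difference of two squares.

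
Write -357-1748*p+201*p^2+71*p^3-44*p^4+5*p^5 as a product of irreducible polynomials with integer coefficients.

Trying the rational-root candidates, p = -3 is a root, so (p+3) divides it; the quotient is 5*p^4-59*p^3+248*p^2-543*p-119.
Next, p = 7 is a root, giving the factor (p-7) and quotient 5*p^3-24*p^2+80*p+17.
Next, p = -1/5 is a root, so (5*p+1) is a factor; dividing leaves p^2-5*p+17.
The quadratic p^2-5*p+17 has discriminant -43 < 0 and is irreducible over ℤ.

(5*p+1)*(p+3)*(p-7)*(p^2-5*p+17)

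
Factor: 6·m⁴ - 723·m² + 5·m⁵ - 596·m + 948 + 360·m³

(5·m + 6)·(m - 1)·(m - 2)·(m² + 3·m + 79)

Trying the rational-root candidates, m = -6/5 is a root, giving the factor (5·m + 6) and quotient m⁴ + 72·m² - 231·m + 158.
Continuing, m = 2 is a root, giving the factor (m - 2) and quotient m³ + 2·m² + 76·m - 79.
Next, m = 1 is a root, so (m - 1) divides it; the quotient is m² + 3·m + 79.
The quadratic m² + 3·m + 79 has discriminant -307 < 0 and is irreducible over ℤ.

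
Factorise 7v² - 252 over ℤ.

7(v + 6)(v - 6)

Pull out the common factor 7; v² - 36 is a difference of squares.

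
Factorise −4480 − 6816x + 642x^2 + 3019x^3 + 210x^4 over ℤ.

Trying the rational-root candidates, x = 8/5 is a root, giving the factor (5x − 8) and quotient 42x^3 + 671x^2 + 1202x + 560.
Next, x = −14 is a root, so (x + 14) divides it; the quotient is 42x^2 + 83x + 40.
The remaining quadratic factors as (7x + 8)(6x + 5).

(5x − 8)(6x + 5)(7x + 8)(x + 14)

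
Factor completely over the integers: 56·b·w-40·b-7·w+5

(7·w-5)·(8·b-1)

Group as (56·b·w-40·b) + (-7·w+5) = 8·b·(7·w-5) - (7·w-5).
Both groups share the factor (7·w-5).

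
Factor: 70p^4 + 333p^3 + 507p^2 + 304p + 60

(2p + 5)(5p + 2)(7p + 6)(p + 1)

Trying the rational-root candidates, p = -5/2 is a root, so (2p + 5) is a factor; dividing leaves 35p^3 + 79p^2 + 56p + 12.
Next, p = -6/7 is a root, so (7p + 6) divides it; the quotient is 5p^2 + 7p + 2.
The remaining quadratic factors as (p + 1)(5p + 2).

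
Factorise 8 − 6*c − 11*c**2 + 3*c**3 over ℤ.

(3*c − 2)*(c + 1)*(c − 4)

Among the possible rational roots, c = 4 is a root, so (c − 4) is a factor; dividing leaves 3*c**2 + c − 2.
The remaining quadratic factors as (c + 1)(3*c − 2).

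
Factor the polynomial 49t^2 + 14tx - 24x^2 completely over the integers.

Group: 7t(7t - 4x) + 6x(7t - 4x); both groups contain (7t - 4x).

(7t + 6x)(7t - 4x)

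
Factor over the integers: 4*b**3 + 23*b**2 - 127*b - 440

(4*b + 11)*(b + 8)*(b - 5)

Among the possible rational roots, b = 5 is a root, so (b - 5) divides it; the quotient is 4*b**2 + 43*b + 88.
The remaining quadratic factors as (4*b + 11)(b + 8).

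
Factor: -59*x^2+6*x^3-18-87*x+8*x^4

(2*x+3)*(4*x+1)*(x+2)*(x-3)

Trying the rational-root candidates, x = 3 is a root, so (x-3) is a factor; dividing leaves 8*x^3+30*x^2+31*x+6.
Next, x = -3/2 is a root, giving the factor (2*x+3) and quotient 4*x^2+9*x+2.
The remaining quadratic factors as (x+2)(4*x+1).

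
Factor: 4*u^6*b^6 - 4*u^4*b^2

4*b^2*u^4*(u*b^2 + 1)*(u*b^2 - 1)

Every term has a factor of 4*u^4*b^2; factoring it out leaves u^2*b^4 - 1.
Recognize a difference of squares with the parts u*b^2 and 1.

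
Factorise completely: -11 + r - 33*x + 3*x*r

Group as (3*x*r - 33*x) + (r - 11) = 3*x*(r - 11) + (r - 11).
Both groups share the factor (r - 11).

(3*x + 1)*(r - 11)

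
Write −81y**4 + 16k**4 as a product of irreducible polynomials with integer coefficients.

(2k + 3y)(2k − 3y)(4k**2 + 9y**2)

Difference of squares twice: with A = 2k and B = 3y, A⁴ − B⁴ = (A² − B²)(A² + B²), and A² − B² factors again.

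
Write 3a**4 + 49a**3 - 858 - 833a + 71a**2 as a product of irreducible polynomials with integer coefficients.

(3a - 11)(a + 1)(a + 13)(a + 6)

Testing divisors of the constant over divisors of the leading coefficient, a = -6 is a root, so (a + 6) is a factor; dividing leaves 3a**3 + 31a**2 - 115a - 143.
Continuing, a = -1 is a root, giving the factor (a + 1) and quotient 3a**2 + 28a - 143.
The remaining quadratic factors as (3a - 11)(a + 13).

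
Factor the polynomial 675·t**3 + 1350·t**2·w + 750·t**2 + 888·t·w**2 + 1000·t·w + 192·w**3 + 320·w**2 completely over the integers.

Group: 5·t·(135·t**2 + 162·t·w + 150·t + 48·w**2 + 80·w) + 4·w·(135·t**2 + 162·t·w + 150·t + 48·w**2 + 80·w); both groups contain (135·t**2 + 162·t·w + 150·t + 48·w**2 + 80·w), so (5·t + 4·w) is a factor with cofactor 135·t**2 + 162·t·w + 150·t + 48·w**2 + 80·w.
The cofactor groups again: 135·t**2 + 162·t·w + 150·t + 48·w**2 + 80·w = 15·t·(9·t + 6·w + 10) + 8·w·(9·t + 6·w + 10); both groups contain (9·t + 6·w + 10), giving (15·t + 8·w)·(9·t + 6·w + 10).

(15·t + 8·w)·(5·t + 4·w)·(9·t + 6·w + 10)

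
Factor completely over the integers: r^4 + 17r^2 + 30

(r^2 + 15)(r^2 + 2)

Substitute u = r^2 to get a quadratic in u, then factor.
r^2 + 15 is irreducible over ℤ (always positive, so no real roots).
r^2 + 2 is irreducible over ℤ (always positive, so no real roots).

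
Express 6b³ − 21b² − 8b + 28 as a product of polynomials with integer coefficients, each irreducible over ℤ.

Group as (6b³ − 8b) + (−21b² + 28) = 2b(3b² − 4) − 7(3b² − 4).
Both groups share the factor (3b² − 4).

(2b − 7)(3b² − 4)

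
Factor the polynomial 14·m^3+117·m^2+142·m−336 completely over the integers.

(2·m+7)·(7·m−8)·(m+6)

By the rational root theorem, m = −6 is a root, giving the factor (m+6) and quotient 14·m^2+33·m−56.
The remaining quadratic factors as (7·m−8)(2·m+7).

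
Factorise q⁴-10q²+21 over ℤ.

(q²-3)(q²-7)

Substitute u = q² to get a quadratic in u, then factor.
q²-3 is irreducible over ℤ (3 is not a perfect square).
q²-7 is irreducible over ℤ (7 is not a perfect square).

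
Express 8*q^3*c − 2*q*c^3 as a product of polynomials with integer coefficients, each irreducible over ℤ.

Factor out 2*q*c, leaving 4*q^2 − c^2, which is a difference of two squares.

2*c*q*(2*q − c)*(2*q + c)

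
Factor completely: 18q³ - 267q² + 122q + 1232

(3q - 8)(6q + 11)(q - 14)

Trying the rational-root candidates, q = -11/6 is a root, so (6q + 11) divides it; the quotient is 3q² - 50q + 112.
The remaining quadratic factors as (3q - 8)(q - 14).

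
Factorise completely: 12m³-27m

3m(2m+3)(2m-3)

Pull out the common factor 3m; 4m²-9 is a difference of squares.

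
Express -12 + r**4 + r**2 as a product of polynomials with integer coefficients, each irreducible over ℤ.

(r**2 + 4)(r**2 - 3)

Substitute u = r**2 to get a quadratic in u, then factor.
r**2 + 4 is irreducible over ℤ (sum of squares).
r**2 - 3 is irreducible over ℤ (3 is not a perfect square).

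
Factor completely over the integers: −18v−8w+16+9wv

Group as (9wv−8w) + (−18v+16) = w(9v−8) − 2(9v−8).
Both groups share the factor (9v−8).

(9v−8)(w−2)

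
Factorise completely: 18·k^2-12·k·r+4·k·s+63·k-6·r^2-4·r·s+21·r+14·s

(2·k-2·r+7)·(9·k+3·r+2·s)

Group: 9·k·(2·k-2·r+7) + (3·r+2·s)·(2·k-2·r+7); both groups contain (2·k-2·r+7).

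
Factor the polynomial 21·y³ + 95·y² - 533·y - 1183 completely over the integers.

(3·y - 13)·(7·y + 13)·(y + 7)

Trying the rational-root candidates, y = 13/3 is a root, so (3·y - 13) is a factor; dividing leaves 7·y² + 62·y + 91.
The remaining quadratic factors as (y + 7)(7·y + 13).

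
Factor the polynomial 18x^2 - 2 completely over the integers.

2(3x + 1)(3x - 1)

Factor out 2, leaving 9x^2 - 1, which is a difference of two squares.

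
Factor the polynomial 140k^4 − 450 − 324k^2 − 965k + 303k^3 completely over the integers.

By the rational root theorem, k = 9/5 is a root, so (5k − 9) is a factor; dividing leaves 28k^3 + 111k^2 + 135k + 50.
Next, k = −5/4 is a root, so (4k + 5) divides it; the quotient is 7k^2 + 19k + 10.
The remaining quadratic factors as (k + 2)(7k + 5).

(4k + 5)(5k − 9)(7k + 5)(k + 2)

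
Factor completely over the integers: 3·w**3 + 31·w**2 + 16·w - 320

(3·w - 8)·(w + 5)·(w + 8)

Among the possible rational roots, w = -5 is a root, so (w + 5) divides it; the quotient is 3·w**2 + 16·w - 64.
The remaining quadratic factors as (3·w - 8)(w + 8).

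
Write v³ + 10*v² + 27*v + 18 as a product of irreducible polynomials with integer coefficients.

Among the possible rational roots, v = −1 is a root, so (v + 1) is a factor; dividing leaves v² + 9*v + 18.
The remaining quadratic factors as (v + 3)(v + 6).

(v + 1)*(v + 3)*(v + 6)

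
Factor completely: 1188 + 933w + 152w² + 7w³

(7w + 12)(w + 11)(w + 9)

Trying the rational-root candidates, w = -11 is a root, giving the factor (w + 11) and quotient 7w² + 75w + 108.
The remaining quadratic factors as (w + 9)(7w + 12).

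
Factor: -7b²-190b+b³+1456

Among the possible rational roots, b = -14 is a root, so (b+14) is a factor; dividing leaves b²-21b+104.
The remaining quadratic factors as (b-8)(b-13).

(b+14)(b-13)(b-8)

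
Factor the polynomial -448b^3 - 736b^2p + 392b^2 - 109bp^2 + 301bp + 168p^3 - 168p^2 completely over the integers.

-(7b + 8p)(8b + 7p - 7)(8b - 3p)

Group: 8b(-56b^2 - 43bp + 24p^2) + (7p - 7)(-56b^2 - 43bp + 24p^2); both groups contain (-56b^2 - 43bp + 24p^2), so (8b + 7p - 7) is a factor with cofactor -56b^2 - 43bp + 24p^2.
The cofactor groups again: -56b^2 - 43bp + 24p^2 = -8b(7b + 8p) + 3p(7b + 8p); both groups contain (7b + 8p), giving -(8b - 3p)(7b + 8p).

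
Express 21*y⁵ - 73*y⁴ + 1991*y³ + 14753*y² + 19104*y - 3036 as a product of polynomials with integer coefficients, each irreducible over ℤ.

(3*y + 11)*(7*y - 1)*(y + 2)*(y² - 9*y + 138)

Among the possible rational roots, y = 1/7 is a root, so (7*y - 1) is a factor; dividing leaves 3*y⁴ - 10*y³ + 283*y² + 2148*y + 3036.
Continuing, y = -11/3 is a root, so (3*y + 11) is a factor; dividing leaves y³ - 7*y² + 120*y + 276.
Continuing, y = -2 is a root, so (y + 2) divides it; the quotient is y² - 9*y + 138.
The quadratic y² - 9*y + 138 has discriminant -471 < 0 and is irreducible over ℤ.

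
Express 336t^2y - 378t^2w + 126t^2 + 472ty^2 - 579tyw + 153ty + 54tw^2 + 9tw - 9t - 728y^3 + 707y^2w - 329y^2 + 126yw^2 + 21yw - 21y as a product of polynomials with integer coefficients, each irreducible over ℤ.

Group: 14t(24ty - 27tw + 9t + 56y^2 - 63yw + 21y) + (-13y - 2w - 1)(24ty - 27tw + 9t + 56y^2 - 63yw + 21y); both groups contain (24ty - 27tw + 9t + 56y^2 - 63yw + 21y), so (14t - 13y - 2w - 1) is a factor with cofactor 24ty - 27tw + 9t + 56y^2 - 63yw + 21y.
The cofactor groups again: 24ty - 27tw + 9t + 56y^2 - 63yw + 21y = 3t(8y - 9w + 3) + 7y(8y - 9w + 3); both groups contain (8y - 9w + 3), giving (3t + 7y)(8y - 9w + 3).

(8y - 9w + 3)(14t - 13y - 2w - 1)(3t + 7y)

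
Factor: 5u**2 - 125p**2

5(u - 5p)(u + 5p)

Every term has a factor of 5. Then u**2 - 25p**2 = (u)² − (5p)².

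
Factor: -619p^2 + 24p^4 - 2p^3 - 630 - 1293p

(2p + 7)(3p + 5)(4p + 3)(p - 6)

By the rational root theorem, p = 6 is a root, so (p - 6) divides it; the quotient is 24p^3 + 142p^2 + 233p + 105.
Next, p = -7/2 is a root, giving the factor (2p + 7) and quotient 12p^2 + 29p + 15.
The remaining quadratic factors as (4p + 3)(3p + 5).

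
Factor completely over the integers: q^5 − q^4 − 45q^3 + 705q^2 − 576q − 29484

By the rational root theorem, q = −6 is a root, giving the factor (q + 6) and quotient q^4 − 7q^3 − 3q^2 + 723q − 4914.
Then q = 7 is a root, so (q − 7) is a factor; dividing leaves q^3 − 3q + 702.
Next, q = −9 is a root, so (q + 9) divides it; the quotient is q^2 − 9q + 78.
The quadratic q^2 − 9q + 78 has discriminant −231 < 0 and is irreducible over ℤ.

(q + 6)(q + 9)(q − 7)(q^2 − 9q + 78)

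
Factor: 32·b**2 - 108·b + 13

(4·b - 13)·(8·b - 1)

Need a pair with product 32·13 = 416 and sum -108: that's -4 and -104.
Split the middle term: 32·b**2 - 4·b - 104·b + 13 = 4·b·(8·b - 1) - 13·(8·b - 1).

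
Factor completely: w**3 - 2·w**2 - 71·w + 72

Testing divisors of the constant over divisors of the leading coefficient, w = -8 is a root, so (w + 8) divides it; the quotient is w**2 - 10·w + 9.
The remaining quadratic factors as (w - 1)(w - 9).

(w + 8)·(w - 1)·(w - 9)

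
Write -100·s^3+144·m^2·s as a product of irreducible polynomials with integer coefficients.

4·s·(6·m+5·s)·(6·m-5·s)

Every term has a factor of 4·s. Then 36·m^2-25·s^2 = (6·m)² − (5·s)².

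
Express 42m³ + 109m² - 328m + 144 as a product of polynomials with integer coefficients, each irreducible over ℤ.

(2m + 9)(3m - 4)(7m - 4)

Testing divisors of the constant over divisors of the leading coefficient, m = -9/2 is a root, giving the factor (2m + 9) and quotient 21m² - 40m + 16.
The remaining quadratic factors as (7m - 4)(3m - 4).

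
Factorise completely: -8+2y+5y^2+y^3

Trying the rational-root candidates, y = 1 is a root, giving the factor (y-1) and quotient y^2+6y+8.
The remaining quadratic factors as (y+4)(y+2).

(y+2)(y+4)(y-1)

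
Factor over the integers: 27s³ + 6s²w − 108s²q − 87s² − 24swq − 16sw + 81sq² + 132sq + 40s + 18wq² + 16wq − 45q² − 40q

(3s − 9q − 8)(s − q)(9s + 2w − 5)

Group: 3s(9s² + 2sw − 9sq − 5s − 2wq + 5q) + (−9q − 8)(9s² + 2sw − 9sq − 5s − 2wq + 5q); both groups contain (9s² + 2sw − 9sq − 5s − 2wq + 5q), so (3s − 9q − 8) is a factor with cofactor 9s² + 2sw − 9sq − 5s − 2wq + 5q.
The cofactor groups again: 9s² + 2sw − 9sq − 5s − 2wq + 5q = s(9s + 2w − 5) − q(9s + 2w − 5); both groups contain (9s + 2w − 5), giving (s − q)(9s + 2w − 5).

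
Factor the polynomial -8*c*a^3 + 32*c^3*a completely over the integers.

8*a*c*(2*c - a)*(2*c + a)

Pull out the common factor 8*c*a; 4*c^2 - a^2 is a difference of squares.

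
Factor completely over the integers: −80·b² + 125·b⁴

5·b²·(5·b + 4)·(5·b − 4)

Factor out 5·b², leaving 25·b² − 16, which is a difference of two squares.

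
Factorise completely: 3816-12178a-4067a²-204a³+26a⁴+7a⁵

Trying the rational-root candidates, a = 9 is a root, so (a-9) divides it; the quotient is 7a⁴+89a³+597a²+1306a-424.
Then a = -4 is a root, so (a+4) divides it; the quotient is 7a³+61a²+353a-106.
Next, a = 2/7 is a root, so (7a-2) is a factor; dividing leaves a²+9a+53.
The quadratic a²+9a+53 has discriminant -131 < 0 and is irreducible over ℤ.

(7a-2)(a+4)(a-9)(a²+9a+53)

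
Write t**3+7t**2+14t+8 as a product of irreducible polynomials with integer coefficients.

Among the possible rational roots, t = -1 is a root, so (t+1) divides it; the quotient is t**2+6t+8.
The remaining quadratic factors as (t+4)(t+2).

(t+1)(t+2)(t+4)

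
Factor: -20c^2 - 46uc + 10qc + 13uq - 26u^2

-(13u + 10c)(2u - q + 2c)

Group: -13u(2u - q + 2c) - 10c(2u - q + 2c); both groups contain (2u - q + 2c).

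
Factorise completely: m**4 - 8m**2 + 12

(m**2 - 2)(m**2 - 6)

Substitute u = m**2 to get a quadratic in u, then factor.
m**2 - 6 is irreducible over ℤ (6 is not a perfect square).
m**2 - 2 is irreducible over ℤ (2 is not a perfect square).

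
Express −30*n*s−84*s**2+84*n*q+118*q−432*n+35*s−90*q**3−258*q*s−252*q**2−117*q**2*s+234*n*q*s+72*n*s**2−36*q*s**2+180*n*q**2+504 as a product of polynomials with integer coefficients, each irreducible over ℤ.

Group: 5*q*(36*n*q+18*n*s−48*n−18*q**2−9*q*s−18*q−21*s+56) + (4*s+9)*(36*n*q+18*n*s−48*n−18*q**2−9*q*s−18*q−21*s+56); both groups contain (36*n*q+18*n*s−48*n−18*q**2−9*q*s−18*q−21*s+56), so (5*q+4*s+9) is a factor with cofactor 36*n*q+18*n*s−48*n−18*q**2−9*q*s−18*q−21*s+56.
The cofactor groups again: 36*n*q+18*n*s−48*n−18*q**2−9*q*s−18*q−21*s+56 = 6*q*(6*n−3*q−7) + (3*s−8)*(6*n−3*q−7); both groups contain (6*n−3*q−7), giving (6*q+3*s−8)*(6*n−3*q−7).

(5*q+4*s+9)*(6*n−3*q−7)*(6*q+3*s−8)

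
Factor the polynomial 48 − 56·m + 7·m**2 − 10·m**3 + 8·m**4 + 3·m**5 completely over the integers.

Trying the rational-root candidates, m = 1 is a root, giving the factor (m − 1) and quotient 3·m**4 + 11·m**3 + m**2 + 8·m − 48.
Next, m = −4 is a root, so (m + 4) divides it; the quotient is 3·m**3 − m**2 + 5·m − 12.
Then m = 4/3 is a root, so (3·m − 4) is a factor; dividing leaves m**2 + m + 3.
The quadratic m**2 + m + 3 has discriminant −11 < 0 and is irreducible over ℤ.

(3·m − 4)·(m + 4)·(m − 1)·(m**2 + m + 3)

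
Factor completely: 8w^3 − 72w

Every term has a factor of 8w. Then w^2 − 9 = (w)² − (3)².

8w(w + 3)(w − 3)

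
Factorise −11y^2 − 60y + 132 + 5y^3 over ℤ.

Group as (5y^3 − 60y) + (−11y^2 + 132) = 5y(y^2 − 12) − 11(y^2 − 12).
Both groups share the factor (y^2 − 12).

(5y − 11)(y^2 − 12)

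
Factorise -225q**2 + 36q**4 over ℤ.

9q**2(2q + 5)(2q - 5)

Pull out the common factor 9q**2; 4q**2 - 25 is a difference of squares.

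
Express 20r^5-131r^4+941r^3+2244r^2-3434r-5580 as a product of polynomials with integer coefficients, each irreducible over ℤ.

(4r+5)(5r-9)(r+2)(r^2-8r+62)

By the rational root theorem, r = 9/5 is a root, so (5r-9) is a factor; dividing leaves 4r^4-19r^3+154r^2+726r+620.
Then r = -5/4 is a root, giving the factor (4r+5) and quotient r^3-6r^2+46r+124.
Then r = -2 is a root, so (r+2) is a factor; dividing leaves r^2-8r+62.
The quadratic r^2-8r+62 has discriminant -184 < 0 and is irreducible over ℤ.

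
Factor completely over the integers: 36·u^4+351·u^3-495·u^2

9·u^2·(4·u-5)·(u+11)

Pull out the common factor 9·u^2, then factor the remaining trinomial.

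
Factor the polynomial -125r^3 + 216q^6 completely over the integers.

-(5r - 6q^2)(25r^2 + 30rq^2 + 36q^4)

Recognize a difference of cubes with the parts 6q^2 and 5r.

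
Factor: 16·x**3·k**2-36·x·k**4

4·k**2·x·(2·x-3·k)·(2·x+3·k)

Pull out the common factor 4·x·k**2; 4·x**2-9·k**2 is a difference of squares.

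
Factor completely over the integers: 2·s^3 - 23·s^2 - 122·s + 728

Trying the rational-root candidates, s = 4 is a root, giving the factor (s - 4) and quotient 2·s^2 - 15·s - 182.
The remaining quadratic factors as (2·s + 13)(s - 14).

(2·s + 13)·(s - 14)·(s - 4)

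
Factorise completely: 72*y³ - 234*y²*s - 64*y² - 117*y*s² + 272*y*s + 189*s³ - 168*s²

Group: 9*y*(8*y² - 34*y*s + 21*s²) + (9*s - 8)*(8*y² - 34*y*s + 21*s²); both groups contain (8*y² - 34*y*s + 21*s²), so (9*y + 9*s - 8) is a factor with cofactor 8*y² - 34*y*s + 21*s².
The cofactor groups again: 8*y² - 34*y*s + 21*s² = 4*y*(2*y - 7*s) - 3*s*(2*y - 7*s); both groups contain (2*y - 7*s), giving (4*y - 3*s)*(2*y - 7*s).

(4*y - 3*s)*(2*y - 7*s)*(9*y + 9*s - 8)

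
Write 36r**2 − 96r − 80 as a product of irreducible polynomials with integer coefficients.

Pull out the common factor 4, then factor the remaining trinomial.

4(3r + 2)(3r − 10)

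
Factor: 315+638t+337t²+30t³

(5t+7)(6t+5)(t+9)

Testing divisors of the constant over divisors of the leading coefficient, t = −5/6 is a root, so (6t+5) is a factor; dividing leaves 5t²+52t+63.
The remaining quadratic factors as (t+9)(5t+7).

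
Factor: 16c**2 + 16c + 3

Need a pair with product 16·3 = 48 and sum 16: that's 12 and 4.
Split the middle term: 16c**2 + 12c + 4c + 3 = 4c(4c + 3) + (4c + 3).

(4c + 1)(4c + 3)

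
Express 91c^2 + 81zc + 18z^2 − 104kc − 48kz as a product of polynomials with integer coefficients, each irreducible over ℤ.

Group: −6z(8k − 3z − 7c) − 13c(8k − 3z − 7c); both groups contain (8k − 3z − 7c).

−(8k − 3z − 7c)(6z + 13c)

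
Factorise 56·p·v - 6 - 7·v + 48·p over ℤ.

Group as (56·p·v + 48·p) + (-7·v - 6) = 8·p·(7·v + 6) - (7·v + 6).
Both groups share the factor (7·v + 6).

(7·v + 6)·(8·p - 1)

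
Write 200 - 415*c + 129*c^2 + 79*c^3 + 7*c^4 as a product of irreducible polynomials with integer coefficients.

(7*c - 5)*(c + 5)*(c + 8)*(c - 1)

Among the possible rational roots, c = 1 is a root, giving the factor (c - 1) and quotient 7*c^3 + 86*c^2 + 215*c - 200.
Next, c = 5/7 is a root, giving the factor (7*c - 5) and quotient c^2 + 13*c + 40.
The remaining quadratic factors as (c + 5)(c + 8).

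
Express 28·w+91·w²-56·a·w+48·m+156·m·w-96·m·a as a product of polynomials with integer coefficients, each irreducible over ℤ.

-(12·m+7·w)·(8·a-13·w-4)

Group: -12·m·(8·a-13·w-4) - 7·w·(8·a-13·w-4); both groups contain (8·a-13·w-4).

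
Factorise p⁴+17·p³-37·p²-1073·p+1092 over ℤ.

(p+12)·(p+13)·(p-1)·(p-7)

Among the possible rational roots, p = 1 is a root, so (p-1) is a factor; dividing leaves p³+18·p²-19·p-1092.
Next, p = 7 is a root, so (p-7) divides it; the quotient is p²+25·p+156.
The remaining quadratic factors as (p+13)(p+12).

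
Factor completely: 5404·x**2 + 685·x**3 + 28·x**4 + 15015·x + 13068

(4·x + 11)·(7·x + 12)·(x + 11)·(x + 9)

Testing divisors of the constant over divisors of the leading coefficient, x = −12/7 is a root, giving the factor (7·x + 12) and quotient 4·x**3 + 91·x**2 + 616·x + 1089.
Next, x = −11 is a root, so (x + 11) is a factor; dividing leaves 4·x**2 + 47·x + 99.
The remaining quadratic factors as (x + 9)(4·x + 11).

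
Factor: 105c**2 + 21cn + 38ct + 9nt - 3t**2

(15c + 3n - t)(7c + 3t)

Group: 15c(7c + 3t) + (3n - t)(7c + 3t); both groups contain (7c + 3t).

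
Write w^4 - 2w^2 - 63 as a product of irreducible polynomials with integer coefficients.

Substitute u = w^2 to get a quadratic in u, then factor.
w^2 - 9 is a difference of squares.
w^2 + 7 is irreducible over ℤ (always positive, so no real roots).

(w + 3)(w - 3)(w^2 + 7)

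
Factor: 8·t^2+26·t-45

(2·t+9)·(4·t-5)

Need a pair with product 8·(-45) = -360 and sum 26: that's 36 and -10.
Split the middle term: 8·t^2+36·t - 10·t-45 = 4·t·(2·t+9) - 5·(2·t+9).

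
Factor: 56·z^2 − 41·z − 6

(7·z − 6)·(8·z + 1)

Need a pair with product 56·(−6) = −336 and sum −41: that's −48 and 7.
Split the middle term: 56·z^2 − 48·z + 7·z − 6 = 8·z·(7·z − 6) + (7·z − 6).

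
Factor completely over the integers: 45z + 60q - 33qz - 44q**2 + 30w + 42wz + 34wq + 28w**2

Group: 14w(2w + 4q + 3z) + (-11q + 15)(2w + 4q + 3z); both groups contain (2w + 4q + 3z).

(14w - 11q + 15)(2w + 4q + 3z)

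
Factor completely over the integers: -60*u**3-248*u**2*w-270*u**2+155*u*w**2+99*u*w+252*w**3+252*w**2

Group: 6*u*(-10*u**2-53*u*w-45*u-36*w**2-36*w) - 7*w*(-10*u**2-53*u*w-45*u-36*w**2-36*w); both groups contain (-10*u**2-53*u*w-45*u-36*w**2-36*w), so (6*u-7*w) is a factor with cofactor -10*u**2-53*u*w-45*u-36*w**2-36*w.
The cofactor groups again: -10*u**2-53*u*w-45*u-36*w**2-36*w = -5*u*(2*u+9*w+9) - 4*w*(2*u+9*w+9); both groups contain (2*u+9*w+9), giving -(5*u+4*w)*(2*u+9*w+9).

-(2*u+9*w+9)*(5*u+4*w)*(6*u-7*w)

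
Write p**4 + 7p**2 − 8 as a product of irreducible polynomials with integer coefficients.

Substitute u = p**2 to get a quadratic in u, then factor.
p**2 − 1 is a difference of squares.
p**2 + 8 is irreducible over ℤ (always positive, so no real roots).

(p + 1)(p − 1)(p**2 + 8)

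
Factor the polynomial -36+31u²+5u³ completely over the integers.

By the rational root theorem, u = -6/5 is a root, so (5u+6) divides it; the quotient is u²+5u-6.
The remaining quadratic factors as (u+6)(u-1).

(5u+6)(u+6)(u-1)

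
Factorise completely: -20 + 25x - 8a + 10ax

Group as (10ax - 8a) + (25x - 20) = 2a(5x - 4) + 5(5x - 4).
Both groups share the factor (5x - 4).

(2a + 5)(5x - 4)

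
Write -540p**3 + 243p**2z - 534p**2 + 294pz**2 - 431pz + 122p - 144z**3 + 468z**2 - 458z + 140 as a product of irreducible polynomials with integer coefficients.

Group: 4p(-135p**2 + 162pz - 201p - 48z**2 + 124z - 70) + (3z - 2)(-135p**2 + 162pz - 201p - 48z**2 + 124z - 70); both groups contain (-135p**2 + 162pz - 201p - 48z**2 + 124z - 70), so (4p + 3z - 2) is a factor with cofactor -135p**2 + 162pz - 201p - 48z**2 + 124z - 70.
The cofactor groups again: -135p**2 + 162pz - 201p - 48z**2 + 124z - 70 = -9p(15p - 8z + 14) + (6z - 5)(15p - 8z + 14); both groups contain (15p - 8z + 14), giving -(9p - 6z + 5)(15p - 8z + 14).

-(15p - 8z + 14)(4p + 3z - 2)(9p - 6z + 5)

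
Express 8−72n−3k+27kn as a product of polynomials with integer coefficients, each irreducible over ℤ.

(3k−8)(9n−1)

Group as (27kn−3k) + (−72n+8) = 3k(9n−1) − 8(9n−1).
Both groups share the factor (9n−1).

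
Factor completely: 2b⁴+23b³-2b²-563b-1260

Testing divisors of the constant over divisors of the leading coefficient, b = 5 is a root, giving the factor (b-5) and quotient 2b³+33b²+163b+252.
Next, b = -9 is a root, so (b+9) is a factor; dividing leaves 2b²+15b+28.
The remaining quadratic factors as (b+4)(2b+7).

(2b+7)(b+4)(b+9)(b-5)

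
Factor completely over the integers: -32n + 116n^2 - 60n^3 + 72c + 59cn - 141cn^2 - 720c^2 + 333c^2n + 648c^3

(8c + 5n - 8)(9c + 3n - 1)(9c - 4n)

Group: 8c(81c^2 - 9cn - 9c - 12n^2 + 4n) + (5n - 8)(81c^2 - 9cn - 9c - 12n^2 + 4n); both groups contain (81c^2 - 9cn - 9c - 12n^2 + 4n), so (8c + 5n - 8) is a factor with cofactor 81c^2 - 9cn - 9c - 12n^2 + 4n.
The cofactor groups again: 81c^2 - 9cn - 9c - 12n^2 + 4n = 9c(9c - 4n) + (3n - 1)(9c - 4n); both groups contain (9c - 4n), giving (9c + 3n - 1)(9c - 4n).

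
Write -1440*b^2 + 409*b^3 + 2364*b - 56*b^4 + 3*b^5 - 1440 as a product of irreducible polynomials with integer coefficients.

(3*b - 5)*(b - 2)*(b - 6)*(b^2 - 9*b + 24)

By the rational root theorem, b = 2 is a root, so (b - 2) divides it; the quotient is 3*b^4 - 50*b^3 + 309*b^2 - 822*b + 720.
Then b = 6 is a root, giving the factor (b - 6) and quotient 3*b^3 - 32*b^2 + 117*b - 120.
Next, b = 5/3 is a root, giving the factor (3*b - 5) and quotient b^2 - 9*b + 24.
The quadratic b^2 - 9*b + 24 has discriminant -15 < 0 and is irreducible over ℤ.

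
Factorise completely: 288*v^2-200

8*(6*v+5)*(6*v-5)

Every term has a factor of 8. Then 36*v^2-25 = (6*v)² − (5)².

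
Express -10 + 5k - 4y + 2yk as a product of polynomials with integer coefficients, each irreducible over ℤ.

(2y + 5)(k - 2)

Group as (2yk - 4y) + (5k - 10) = 2y(k - 2) + 5(k - 2).
Both groups share the factor (k - 2).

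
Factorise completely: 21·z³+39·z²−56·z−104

Group as (21·z³−56·z) + (39·z²−104) = 7·z·(3·z²−8) + 13·(3·z²−8).
Both groups share the factor (3·z²−8).

(7·z+13)·(3·z²−8)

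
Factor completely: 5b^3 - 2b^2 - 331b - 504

Trying the rational-root candidates, b = -8/5 is a root, so (5b + 8) divides it; the quotient is b^2 - 2b - 63.
The remaining quadratic factors as (b - 9)(b + 7).

(5b + 8)(b + 7)(b - 9)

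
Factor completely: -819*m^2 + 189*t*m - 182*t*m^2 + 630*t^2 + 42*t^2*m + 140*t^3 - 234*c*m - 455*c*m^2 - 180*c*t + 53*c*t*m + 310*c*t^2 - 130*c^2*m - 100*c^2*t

Group: 5*c*(-20*c*t - 26*c*m + 70*t^2 + 21*t*m - 91*m^2) + (2*t + 9)*(-20*c*t - 26*c*m + 70*t^2 + 21*t*m - 91*m^2); both groups contain (-20*c*t - 26*c*m + 70*t^2 + 21*t*m - 91*m^2), so (5*c + 2*t + 9) is a factor with cofactor -20*c*t - 26*c*m + 70*t^2 + 21*t*m - 91*m^2.
The cofactor groups again: -20*c*t - 26*c*m + 70*t^2 + 21*t*m - 91*m^2 = -10*t*(2*c - 7*t + 7*m) - 13*m*(2*c - 7*t + 7*m); both groups contain (2*c - 7*t + 7*m), giving -(10*t + 13*m)*(2*c - 7*t + 7*m).

-(10*t + 13*m)*(2*c - 7*t + 7*m)*(5*c + 2*t + 9)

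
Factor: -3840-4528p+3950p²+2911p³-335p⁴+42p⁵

Among the possible rational roots, p = 8/7 is a root, so (7p-8) is a factor; dividing leaves 6p⁴-41p³+369p²+986p+480.
Continuing, p = -3/2 is a root, so (2p+3) divides it; the quotient is 3p³-25p²+222p+160.
Then p = -2/3 is a root, giving the factor (3p+2) and quotient p²-9p+80.
The quadratic p²-9p+80 has discriminant -239 < 0 and is irreducible over ℤ.

(2p+3)(3p+2)(7p-8)(p²-9p+80)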